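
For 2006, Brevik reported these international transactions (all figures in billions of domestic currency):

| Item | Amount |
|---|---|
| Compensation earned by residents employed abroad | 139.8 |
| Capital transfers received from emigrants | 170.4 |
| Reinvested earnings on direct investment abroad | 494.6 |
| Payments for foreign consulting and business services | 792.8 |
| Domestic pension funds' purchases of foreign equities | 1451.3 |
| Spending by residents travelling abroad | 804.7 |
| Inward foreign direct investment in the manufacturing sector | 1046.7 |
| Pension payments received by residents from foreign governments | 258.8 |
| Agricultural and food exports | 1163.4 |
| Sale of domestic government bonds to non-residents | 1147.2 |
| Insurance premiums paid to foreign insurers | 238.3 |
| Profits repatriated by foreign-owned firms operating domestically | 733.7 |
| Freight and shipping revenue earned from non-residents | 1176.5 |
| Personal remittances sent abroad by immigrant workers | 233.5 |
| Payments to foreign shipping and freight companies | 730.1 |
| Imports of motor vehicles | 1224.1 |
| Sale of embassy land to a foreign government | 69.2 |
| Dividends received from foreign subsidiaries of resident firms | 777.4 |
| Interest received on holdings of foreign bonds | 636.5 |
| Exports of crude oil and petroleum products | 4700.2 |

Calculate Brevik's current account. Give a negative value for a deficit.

4590.0

Goods: 4700.2 - 1224.1 + 1163.4 = 4639.5
Services: -804.7 + 1176.5 - 238.3 - 730.1 - 792.8 = -1389.4
Primary income: 636.5 + 777.4 + 494.6 - 733.7 + 139.8 = 1314.6
Secondary income: 258.8 - 233.5 = 25.3
Current account = 4639.5 + (-1389.4) + 1314.6 + 25.3 = 4590.0
(Excluded from the current account — capital account: capital transfers received from emigrants 170.4, sale of embassy land to a foreign government 69.2; financial account: domestic pension funds' purchases of foreign equities 1451.3, inward foreign direct investment in the manufacturing sector 1046.7, sale of domestic government bonds to non-residents 1147.2.)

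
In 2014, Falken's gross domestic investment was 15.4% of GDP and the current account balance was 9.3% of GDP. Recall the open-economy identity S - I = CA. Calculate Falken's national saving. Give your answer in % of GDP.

24.7

S - I = CA (net lending to the rest of the world).
S = I + CA = 15.4 + 9.3 = 24.7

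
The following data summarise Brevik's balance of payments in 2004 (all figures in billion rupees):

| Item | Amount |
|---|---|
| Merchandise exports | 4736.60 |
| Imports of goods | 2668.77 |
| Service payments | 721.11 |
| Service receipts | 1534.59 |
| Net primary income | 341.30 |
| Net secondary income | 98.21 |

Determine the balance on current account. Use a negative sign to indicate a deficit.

Goods balance = 4736.60 - 2668.77 = 2067.83
Services balance = 1534.59 - 721.11 = 813.48
Trade balance (goods + services) = 2067.83 + 813.48 = 2881.31
Net primary income = 341.30
Net secondary income = 98.21
Current account = 2881.31 + 341.30 + 98.21 = 3320.82

3320.82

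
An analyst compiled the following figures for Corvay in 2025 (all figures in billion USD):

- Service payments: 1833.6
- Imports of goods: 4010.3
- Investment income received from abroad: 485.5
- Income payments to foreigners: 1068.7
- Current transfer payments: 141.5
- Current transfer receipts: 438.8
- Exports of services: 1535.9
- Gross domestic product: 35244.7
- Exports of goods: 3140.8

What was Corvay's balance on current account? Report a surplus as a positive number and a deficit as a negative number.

Goods balance = 3140.8 - 4010.3 = -869.5
Services balance = 1535.9 - 1833.6 = -297.7
Trade balance (goods + services) = -869.5 + (-297.7) = -1167.2
Net primary income = 485.5 - 1068.7 = -583.2
Net secondary income = 438.8 - 141.5 = 297.3
Current account = -1167.2 + (-583.2) + 297.3 = -1453.1

-1453.1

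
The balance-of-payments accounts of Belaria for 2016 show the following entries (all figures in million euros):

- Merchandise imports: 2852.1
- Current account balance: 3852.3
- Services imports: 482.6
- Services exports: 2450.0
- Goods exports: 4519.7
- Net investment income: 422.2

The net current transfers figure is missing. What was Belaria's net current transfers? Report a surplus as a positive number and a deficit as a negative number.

Current account = goods balance + services balance + net primary income + net secondary income
Sum of the known components = 4057.2
Net current transfers = CA - (known components) = 3852.3 - 4057.2 = -204.9

-204.9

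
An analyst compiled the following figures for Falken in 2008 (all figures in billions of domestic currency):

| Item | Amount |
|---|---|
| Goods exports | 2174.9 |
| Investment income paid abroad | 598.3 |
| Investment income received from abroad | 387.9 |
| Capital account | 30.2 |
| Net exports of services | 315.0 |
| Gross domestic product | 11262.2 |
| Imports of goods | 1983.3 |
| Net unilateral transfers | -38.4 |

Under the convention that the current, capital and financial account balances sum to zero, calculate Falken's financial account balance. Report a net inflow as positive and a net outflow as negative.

Goods balance = 2174.9 - 1983.3 = 191.6
Services balance = 315.0
Trade balance (goods + services) = 191.6 + 315.0 = 506.6
Net primary income = 387.9 - 598.3 = -210.4
Net secondary income = -38.4
Current account = 506.6 + (-210.4) + (-38.4) = 257.8
Financial account = -(257.8 + 30.2) = -288.0

-288.0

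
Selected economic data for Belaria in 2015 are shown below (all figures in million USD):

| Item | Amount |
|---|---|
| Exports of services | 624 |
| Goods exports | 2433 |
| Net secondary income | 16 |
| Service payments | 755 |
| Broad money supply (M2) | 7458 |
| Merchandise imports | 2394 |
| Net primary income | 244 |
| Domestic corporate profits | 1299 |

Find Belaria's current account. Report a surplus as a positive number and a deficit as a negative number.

Goods balance = 2433 - 2394 = 39
Services balance = 624 - 755 = -131
Trade balance (goods + services) = 39 + (-131) = -92
Net primary income = 244
Net secondary income = 16
Current account = -92 + 244 + 16 = 168

168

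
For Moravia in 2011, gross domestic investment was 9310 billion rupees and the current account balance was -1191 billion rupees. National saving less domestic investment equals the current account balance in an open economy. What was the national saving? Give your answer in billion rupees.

8119

S = I + CA = 9310 + (-1191) = 8119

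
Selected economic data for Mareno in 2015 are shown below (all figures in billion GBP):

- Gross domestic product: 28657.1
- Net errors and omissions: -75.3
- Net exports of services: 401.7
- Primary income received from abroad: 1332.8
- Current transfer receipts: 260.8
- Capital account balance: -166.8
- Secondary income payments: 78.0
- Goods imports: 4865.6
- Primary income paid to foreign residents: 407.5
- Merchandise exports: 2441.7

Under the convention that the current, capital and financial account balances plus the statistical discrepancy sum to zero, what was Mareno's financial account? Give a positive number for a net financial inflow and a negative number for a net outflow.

1156.2

Goods balance = 2441.7 - 4865.6 = -2423.9
Services balance = 401.7
Trade balance (goods + services) = -2423.9 + 401.7 = -2022.2
Net primary income = 1332.8 - 407.5 = 925.3
Net secondary income = 260.8 - 78.0 = 182.8
Current account = -2022.2 + 925.3 + 182.8 = -914.1
Financial account = -(-914.1 + (-166.8) + (-75.3)) = 1156.2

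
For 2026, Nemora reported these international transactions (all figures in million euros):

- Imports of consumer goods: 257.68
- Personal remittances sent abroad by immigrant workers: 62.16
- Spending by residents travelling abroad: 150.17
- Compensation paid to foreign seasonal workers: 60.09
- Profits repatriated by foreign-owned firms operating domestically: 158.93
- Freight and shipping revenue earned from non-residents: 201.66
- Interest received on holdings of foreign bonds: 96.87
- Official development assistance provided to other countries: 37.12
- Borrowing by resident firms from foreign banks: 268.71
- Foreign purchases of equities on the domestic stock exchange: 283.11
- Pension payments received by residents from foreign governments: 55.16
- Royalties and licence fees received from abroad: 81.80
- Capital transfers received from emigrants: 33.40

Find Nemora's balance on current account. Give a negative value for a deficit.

Goods: -257.68
Services: -150.17 + 81.80 + 201.66 = 133.29
Primary income: -60.09 + 96.87 - 158.93 = -122.15
Secondary income: -37.12 - 62.16 + 55.16 = -44.12
Current account = (-257.68) + 133.29 + (-122.15) + (-44.12) = -290.66
(Excluded from the current account — financial account: borrowing by resident firms from foreign banks 268.71, foreign purchases of equities on the domestic stock exchange 283.11; capital account: capital transfers received from emigrants 33.40.)

-290.66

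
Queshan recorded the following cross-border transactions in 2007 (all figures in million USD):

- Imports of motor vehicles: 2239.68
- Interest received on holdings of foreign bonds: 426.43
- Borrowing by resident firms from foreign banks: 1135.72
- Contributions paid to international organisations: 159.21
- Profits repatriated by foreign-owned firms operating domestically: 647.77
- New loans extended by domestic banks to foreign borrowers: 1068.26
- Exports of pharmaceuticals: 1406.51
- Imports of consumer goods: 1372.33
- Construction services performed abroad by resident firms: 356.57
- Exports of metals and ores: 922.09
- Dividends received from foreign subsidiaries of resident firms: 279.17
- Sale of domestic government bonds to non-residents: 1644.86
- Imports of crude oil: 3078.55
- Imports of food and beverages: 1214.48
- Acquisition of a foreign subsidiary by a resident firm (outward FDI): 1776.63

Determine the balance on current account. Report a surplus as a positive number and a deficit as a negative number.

-5321.25

Goods: -3078.55 - 2239.68 - 1214.48 + 1406.51 + 922.09 - 1372.33 = -5576.44
Services: 356.57
Primary income: -647.77 + 279.17 + 426.43 = 57.83
Secondary income: -159.21
Current account = (-5576.44) + 356.57 + 57.83 + (-159.21) = -5321.25
(Excluded from the current account — financial account: borrowing by resident firms from foreign banks 1135.72, new loans extended by domestic banks to foreign borrowers 1068.26, sale of domestic government bonds to non-residents 1644.86, acquisition of a foreign subsidiary by a resident firm (outward FDI) 1776.63.)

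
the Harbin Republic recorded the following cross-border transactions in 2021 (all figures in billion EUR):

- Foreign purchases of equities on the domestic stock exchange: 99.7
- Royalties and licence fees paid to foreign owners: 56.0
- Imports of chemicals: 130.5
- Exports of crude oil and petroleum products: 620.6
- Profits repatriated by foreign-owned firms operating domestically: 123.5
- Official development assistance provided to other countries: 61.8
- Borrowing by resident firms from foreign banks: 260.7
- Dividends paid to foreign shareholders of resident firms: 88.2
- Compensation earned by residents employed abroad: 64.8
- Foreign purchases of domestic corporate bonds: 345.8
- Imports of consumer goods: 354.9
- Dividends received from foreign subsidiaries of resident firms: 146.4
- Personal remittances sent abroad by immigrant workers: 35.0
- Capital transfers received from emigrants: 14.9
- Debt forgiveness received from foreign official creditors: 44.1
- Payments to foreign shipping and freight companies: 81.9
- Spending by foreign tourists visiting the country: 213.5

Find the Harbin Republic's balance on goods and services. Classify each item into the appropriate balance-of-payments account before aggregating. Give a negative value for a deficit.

210.8

Goods: -354.9 - 130.5 + 620.6 = 135.2
Services: -56.0 + 213.5 - 81.9 = 75.6
Trade balance = 135.2 + 75.6 = 210.8
(Excluded from the trade balance — financial account: foreign purchases of equities on the domestic stock exchange 99.7, borrowing by resident firms from foreign banks 260.7, foreign purchases of domestic corporate bonds 345.8; primary income: profits repatriated by foreign-owned firms operating domestically 123.5, dividends paid to foreign shareholders of resident firms 88.2, compensation earned by residents employed abroad 64.8, dividends received from foreign subsidiaries of resident firms 146.4; secondary income: official development assistance provided to other countries 61.8, personal remittances sent abroad by immigrant workers 35.0; capital account: capital transfers received from emigrants 14.9, debt forgiveness received from foreign official creditors 44.1.)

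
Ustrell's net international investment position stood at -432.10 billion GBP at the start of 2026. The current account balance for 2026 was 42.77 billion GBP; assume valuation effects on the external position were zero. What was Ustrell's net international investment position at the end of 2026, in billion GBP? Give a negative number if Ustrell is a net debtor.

With no valuation effects, change in NIIP = current account = 42.77
End-of-year NIIP = -432.10 + 42.77 = -389.33

-389.33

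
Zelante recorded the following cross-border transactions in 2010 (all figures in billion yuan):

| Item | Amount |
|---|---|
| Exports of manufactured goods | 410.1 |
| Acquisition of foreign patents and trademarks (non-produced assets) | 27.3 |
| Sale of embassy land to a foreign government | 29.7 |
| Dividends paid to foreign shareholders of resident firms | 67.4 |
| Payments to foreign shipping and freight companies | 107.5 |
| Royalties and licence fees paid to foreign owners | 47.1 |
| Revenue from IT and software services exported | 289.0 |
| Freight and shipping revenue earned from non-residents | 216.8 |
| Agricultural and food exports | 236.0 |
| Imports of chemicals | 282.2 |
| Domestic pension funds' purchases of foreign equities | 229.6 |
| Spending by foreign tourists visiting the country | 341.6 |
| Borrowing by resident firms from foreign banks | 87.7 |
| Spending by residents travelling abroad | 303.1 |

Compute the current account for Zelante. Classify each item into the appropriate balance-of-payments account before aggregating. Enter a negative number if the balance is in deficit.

686.2

Goods: -282.2 + 236.0 + 410.1 = 363.9
Services: -107.5 + 289.0 - 303.1 + 341.6 + 216.8 - 47.1 = 389.7
Primary income: -67.4
Current account = 363.9 + 389.7 + (-67.4) = 686.2
(Excluded from the current account — capital account: acquisition of foreign patents and trademarks (non-produced assets) 27.3, sale of embassy land to a foreign government 29.7; financial account: domestic pension funds' purchases of foreign equities 229.6, borrowing by resident firms from foreign banks 87.7.)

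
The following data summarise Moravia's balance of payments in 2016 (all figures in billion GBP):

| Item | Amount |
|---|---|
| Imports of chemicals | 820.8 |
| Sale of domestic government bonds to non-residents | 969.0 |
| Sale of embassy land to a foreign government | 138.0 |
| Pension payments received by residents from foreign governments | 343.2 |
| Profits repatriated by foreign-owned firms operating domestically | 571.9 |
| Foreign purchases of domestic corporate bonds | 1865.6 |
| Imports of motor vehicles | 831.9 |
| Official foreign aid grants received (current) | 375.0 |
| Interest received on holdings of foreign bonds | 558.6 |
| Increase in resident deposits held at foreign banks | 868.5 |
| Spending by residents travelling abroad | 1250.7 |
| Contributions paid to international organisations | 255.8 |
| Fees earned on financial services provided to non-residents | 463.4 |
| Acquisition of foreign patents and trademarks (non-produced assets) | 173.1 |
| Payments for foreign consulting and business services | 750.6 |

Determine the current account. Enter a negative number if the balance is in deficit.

-2741.5

Goods: -820.8 - 831.9 = -1652.7
Services: -750.6 - 1250.7 + 463.4 = -1537.9
Primary income: 558.6 - 571.9 = -13.3
Secondary income: 343.2 - 255.8 + 375.0 = 462.4
Current account = (-1652.7) + (-1537.9) + (-13.3) + 462.4 = -2741.5
(Excluded from the current account — financial account: sale of domestic government bonds to non-residents 969.0, foreign purchases of domestic corporate bonds 1865.6, increase in resident deposits held at foreign banks 868.5; capital account: sale of embassy land to a foreign government 138.0, acquisition of foreign patents and trademarks (non-produced assets) 173.1.)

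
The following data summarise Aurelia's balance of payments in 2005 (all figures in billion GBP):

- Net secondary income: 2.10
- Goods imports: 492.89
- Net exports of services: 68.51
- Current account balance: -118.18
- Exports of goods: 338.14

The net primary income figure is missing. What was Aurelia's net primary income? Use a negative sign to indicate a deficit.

Current account = goods balance + services balance + net primary income + net secondary income
Sum of the known components = -84.14
Net primary income = CA - (known components) = -118.18 - (-84.14) = -34.04

-34.04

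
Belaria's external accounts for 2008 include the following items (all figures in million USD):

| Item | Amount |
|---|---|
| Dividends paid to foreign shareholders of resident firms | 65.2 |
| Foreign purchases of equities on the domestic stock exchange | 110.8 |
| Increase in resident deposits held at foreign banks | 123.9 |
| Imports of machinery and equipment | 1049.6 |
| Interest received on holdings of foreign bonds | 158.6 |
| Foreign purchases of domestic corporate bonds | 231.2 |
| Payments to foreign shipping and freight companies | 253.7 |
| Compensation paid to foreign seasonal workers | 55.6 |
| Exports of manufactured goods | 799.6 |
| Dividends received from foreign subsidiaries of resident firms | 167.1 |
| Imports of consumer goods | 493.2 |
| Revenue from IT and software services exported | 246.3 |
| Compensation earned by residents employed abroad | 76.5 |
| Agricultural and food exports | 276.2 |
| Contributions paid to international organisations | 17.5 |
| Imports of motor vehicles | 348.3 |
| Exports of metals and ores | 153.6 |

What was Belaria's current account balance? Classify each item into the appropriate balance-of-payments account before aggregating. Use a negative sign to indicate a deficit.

Goods: -493.2 - 1049.6 + 153.6 - 348.3 + 799.6 + 276.2 = -661.7
Services: -253.7 + 246.3 = -7.4
Primary income: -65.2 + 76.5 - 55.6 + 158.6 + 167.1 = 281.4
Secondary income: -17.5
Current account = (-661.7) + (-7.4) + 281.4 + (-17.5) = -405.2
(Excluded from the current account — financial account: foreign purchases of equities on the domestic stock exchange 110.8, increase in resident deposits held at foreign banks 123.9, foreign purchases of domestic corporate bonds 231.2.)

-405.2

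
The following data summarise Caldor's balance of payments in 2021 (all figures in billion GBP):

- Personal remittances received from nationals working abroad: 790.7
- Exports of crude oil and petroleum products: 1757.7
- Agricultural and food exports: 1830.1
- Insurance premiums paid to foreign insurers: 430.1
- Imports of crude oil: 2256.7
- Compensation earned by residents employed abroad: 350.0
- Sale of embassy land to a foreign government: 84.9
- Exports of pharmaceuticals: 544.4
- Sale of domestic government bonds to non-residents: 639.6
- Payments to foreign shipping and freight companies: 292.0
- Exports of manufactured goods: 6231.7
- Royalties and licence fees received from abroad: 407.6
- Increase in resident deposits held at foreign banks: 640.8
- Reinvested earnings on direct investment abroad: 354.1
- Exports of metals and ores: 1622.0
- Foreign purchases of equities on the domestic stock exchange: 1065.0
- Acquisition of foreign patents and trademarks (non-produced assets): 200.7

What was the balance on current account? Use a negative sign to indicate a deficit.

Goods: 1622.0 + 6231.7 + 1757.7 + 1830.1 + 544.4 - 2256.7 = 9729.2
Services: 407.6 - 430.1 - 292.0 = -314.5
Primary income: 350.0 + 354.1 = 704.1
Secondary income: 790.7
Current account = 9729.2 + (-314.5) + 704.1 + 790.7 = 10909.5
(Excluded from the current account — capital account: sale of embassy land to a foreign government 84.9, acquisition of foreign patents and trademarks (non-produced assets) 200.7; financial account: sale of domestic government bonds to non-residents 639.6, increase in resident deposits held at foreign banks 640.8, foreign purchases of equities on the domestic stock exchange 1065.0.)

10909.5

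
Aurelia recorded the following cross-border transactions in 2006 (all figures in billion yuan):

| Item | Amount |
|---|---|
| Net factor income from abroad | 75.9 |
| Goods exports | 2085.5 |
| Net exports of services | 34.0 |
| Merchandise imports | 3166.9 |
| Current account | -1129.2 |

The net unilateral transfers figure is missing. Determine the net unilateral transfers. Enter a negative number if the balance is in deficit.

-157.7

Current account = goods balance + services balance + net primary income + net secondary income
Sum of the known components = -971.5
Net unilateral transfers = CA - (known components) = -1129.2 - (-971.5) = -157.7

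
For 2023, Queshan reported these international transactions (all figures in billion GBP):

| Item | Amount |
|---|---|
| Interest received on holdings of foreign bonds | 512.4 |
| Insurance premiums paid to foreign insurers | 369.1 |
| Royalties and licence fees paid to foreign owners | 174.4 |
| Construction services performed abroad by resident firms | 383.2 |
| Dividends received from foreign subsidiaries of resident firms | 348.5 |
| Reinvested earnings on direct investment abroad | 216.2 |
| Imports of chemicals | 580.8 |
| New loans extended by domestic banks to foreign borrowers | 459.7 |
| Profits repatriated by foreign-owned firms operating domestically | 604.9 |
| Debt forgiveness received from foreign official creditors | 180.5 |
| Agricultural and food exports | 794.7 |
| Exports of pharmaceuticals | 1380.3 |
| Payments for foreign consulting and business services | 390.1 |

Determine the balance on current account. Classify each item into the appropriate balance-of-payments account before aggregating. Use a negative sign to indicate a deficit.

1516.0

Goods: 1380.3 - 580.8 + 794.7 = 1594.2
Services: -390.1 - 369.1 + 383.2 - 174.4 = -550.4
Primary income: 216.2 - 604.9 + 512.4 + 348.5 = 472.2
Current account = 1594.2 + (-550.4) + 472.2 = 1516.0
(Excluded from the current account — financial account: new loans extended by domestic banks to foreign borrowers 459.7; capital account: debt forgiveness received from foreign official creditors 180.5.)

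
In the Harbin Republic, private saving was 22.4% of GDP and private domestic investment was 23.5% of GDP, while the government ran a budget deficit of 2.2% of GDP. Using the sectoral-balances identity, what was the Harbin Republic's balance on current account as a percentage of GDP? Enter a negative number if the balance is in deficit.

By the sectoral-balances identity, CA = (S_private - I) + (T - G).
Private balance = 22.4 - 23.5 = -1.1
Government balance (T - G) = -2.2
CA = -1.1 + (-2.2) = -3.3

-3.3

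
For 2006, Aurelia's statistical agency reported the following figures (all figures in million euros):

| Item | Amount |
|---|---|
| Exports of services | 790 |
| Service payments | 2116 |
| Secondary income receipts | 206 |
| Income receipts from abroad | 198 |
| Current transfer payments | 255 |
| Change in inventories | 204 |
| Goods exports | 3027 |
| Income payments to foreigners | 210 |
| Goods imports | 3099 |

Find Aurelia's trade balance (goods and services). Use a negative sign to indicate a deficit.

Goods balance = 3027 - 3099 = -72
Services balance = 790 - 2116 = -1326
Trade balance (goods + services) = -72 + (-1326) = -1398

-1398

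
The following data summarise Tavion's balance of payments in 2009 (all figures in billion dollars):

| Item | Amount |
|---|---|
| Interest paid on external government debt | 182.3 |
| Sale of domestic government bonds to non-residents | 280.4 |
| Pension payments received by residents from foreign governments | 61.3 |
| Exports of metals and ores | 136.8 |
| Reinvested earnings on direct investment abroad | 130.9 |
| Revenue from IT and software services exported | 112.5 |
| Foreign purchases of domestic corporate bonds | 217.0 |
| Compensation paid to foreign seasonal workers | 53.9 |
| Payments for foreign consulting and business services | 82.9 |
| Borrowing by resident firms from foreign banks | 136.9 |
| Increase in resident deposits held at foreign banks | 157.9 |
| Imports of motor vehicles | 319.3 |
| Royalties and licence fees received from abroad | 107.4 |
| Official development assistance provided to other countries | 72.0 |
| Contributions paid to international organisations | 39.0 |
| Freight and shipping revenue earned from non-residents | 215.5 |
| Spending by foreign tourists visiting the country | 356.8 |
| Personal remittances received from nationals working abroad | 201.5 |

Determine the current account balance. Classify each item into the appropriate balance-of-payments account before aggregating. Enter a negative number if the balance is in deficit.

Goods: -319.3 + 136.8 = -182.5
Services: 215.5 + 356.8 + 112.5 + 107.4 - 82.9 = 709.3
Primary income: -182.3 + 130.9 - 53.9 = -105.3
Secondary income: 201.5 + 61.3 - 39.0 - 72.0 = 151.8
Current account = (-182.5) + 709.3 + (-105.3) + 151.8 = 573.3
(Excluded from the current account — financial account: sale of domestic government bonds to non-residents 280.4, foreign purchases of domestic corporate bonds 217.0, borrowing by resident firms from foreign banks 136.9, increase in resident deposits held at foreign banks 157.9.)

573.3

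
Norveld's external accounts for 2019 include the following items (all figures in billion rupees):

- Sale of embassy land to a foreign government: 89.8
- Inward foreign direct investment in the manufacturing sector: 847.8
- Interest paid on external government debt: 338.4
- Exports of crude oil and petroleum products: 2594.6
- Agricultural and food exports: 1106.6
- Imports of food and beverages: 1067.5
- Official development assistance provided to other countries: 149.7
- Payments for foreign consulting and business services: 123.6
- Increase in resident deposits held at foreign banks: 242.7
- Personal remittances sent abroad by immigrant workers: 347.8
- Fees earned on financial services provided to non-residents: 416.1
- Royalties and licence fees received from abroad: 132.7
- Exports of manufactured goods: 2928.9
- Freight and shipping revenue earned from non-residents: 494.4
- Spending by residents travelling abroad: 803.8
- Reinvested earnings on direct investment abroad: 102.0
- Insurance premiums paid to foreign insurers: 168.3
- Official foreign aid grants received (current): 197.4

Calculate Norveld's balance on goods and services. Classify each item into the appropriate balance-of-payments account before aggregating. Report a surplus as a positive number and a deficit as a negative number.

5510.1

Goods: -1067.5 + 1106.6 + 2928.9 + 2594.6 = 5562.6
Services: -123.6 + 132.7 - 803.8 + 416.1 - 168.3 + 494.4 = -52.5
Trade balance = 5562.6 + (-52.5) = 5510.1
(Excluded from the trade balance — capital account: sale of embassy land to a foreign government 89.8; financial account: inward foreign direct investment in the manufacturing sector 847.8, increase in resident deposits held at foreign banks 242.7; primary income: interest paid on external government debt 338.4, reinvested earnings on direct investment abroad 102.0; secondary income: official development assistance provided to other countries 149.7, personal remittances sent abroad by immigrant workers 347.8, official foreign aid grants received (current) 197.4.)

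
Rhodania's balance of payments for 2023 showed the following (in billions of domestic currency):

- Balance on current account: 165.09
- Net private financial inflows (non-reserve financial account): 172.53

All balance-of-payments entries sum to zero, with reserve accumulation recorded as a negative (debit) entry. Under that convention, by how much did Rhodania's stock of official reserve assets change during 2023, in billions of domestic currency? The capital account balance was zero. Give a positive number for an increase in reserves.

337.62

Official reserve transactions balance = -(165.09 + 172.53) = -337.62
An accumulation of reserves is recorded as a debit (negative entry), so the change in the stock of reserves is the negative of that balance.
Change in official reserves = -(-337.62) = 337.62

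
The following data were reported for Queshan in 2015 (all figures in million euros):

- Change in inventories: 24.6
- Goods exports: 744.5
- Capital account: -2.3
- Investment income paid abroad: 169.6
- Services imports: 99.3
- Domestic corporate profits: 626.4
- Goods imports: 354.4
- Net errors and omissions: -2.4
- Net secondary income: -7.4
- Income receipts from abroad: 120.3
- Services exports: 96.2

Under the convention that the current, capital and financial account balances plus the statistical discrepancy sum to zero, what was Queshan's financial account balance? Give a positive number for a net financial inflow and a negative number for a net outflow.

-325.6

Goods balance = 744.5 - 354.4 = 390.1
Services balance = 96.2 - 99.3 = -3.1
Trade balance (goods + services) = 390.1 + (-3.1) = 387.0
Net primary income = 120.3 - 169.6 = -49.3
Net secondary income = -7.4
Current account = 387.0 + (-49.3) + (-7.4) = 330.3
Financial account = -(330.3 + (-2.3) + (-2.4)) = -325.6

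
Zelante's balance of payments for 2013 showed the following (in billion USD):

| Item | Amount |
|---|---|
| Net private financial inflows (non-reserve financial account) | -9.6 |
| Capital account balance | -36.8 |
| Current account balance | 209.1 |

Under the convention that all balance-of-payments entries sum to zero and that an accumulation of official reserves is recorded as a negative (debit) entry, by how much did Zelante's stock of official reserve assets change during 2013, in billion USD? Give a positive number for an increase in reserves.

Official reserve transactions balance = -(209.1 + (-36.8) + (-9.6)) = -162.7
An accumulation of reserves is recorded as a debit (negative entry), so the change in the stock of reserves is the negative of that balance.
Change in official reserves = -(-162.7) = 162.7

162.7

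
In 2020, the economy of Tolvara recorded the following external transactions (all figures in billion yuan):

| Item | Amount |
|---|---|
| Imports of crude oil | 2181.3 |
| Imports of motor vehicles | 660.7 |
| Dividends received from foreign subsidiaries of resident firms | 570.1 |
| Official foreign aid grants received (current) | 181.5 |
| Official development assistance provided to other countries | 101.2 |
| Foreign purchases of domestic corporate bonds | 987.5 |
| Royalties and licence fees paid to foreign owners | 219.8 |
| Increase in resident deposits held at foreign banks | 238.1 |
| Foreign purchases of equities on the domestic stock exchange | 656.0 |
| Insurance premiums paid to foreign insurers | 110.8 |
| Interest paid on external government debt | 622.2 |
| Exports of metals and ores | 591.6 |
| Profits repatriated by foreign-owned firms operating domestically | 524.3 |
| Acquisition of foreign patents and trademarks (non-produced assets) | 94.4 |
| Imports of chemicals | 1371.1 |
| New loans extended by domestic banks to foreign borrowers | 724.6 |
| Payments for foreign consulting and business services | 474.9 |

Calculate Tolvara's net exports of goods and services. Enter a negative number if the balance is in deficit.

Goods: -1371.1 - 660.7 + 591.6 - 2181.3 = -3621.5
Services: -474.9 - 110.8 - 219.8 = -805.5
Trade balance = -3621.5 + (-805.5) = -4427.0
(Excluded from the trade balance — primary income: dividends received from foreign subsidiaries of resident firms 570.1, interest paid on external government debt 622.2, profits repatriated by foreign-owned firms operating domestically 524.3; secondary income: official foreign aid grants received (current) 181.5, official development assistance provided to other countries 101.2; financial account: foreign purchases of domestic corporate bonds 987.5, increase in resident deposits held at foreign banks 238.1, foreign purchases of equities on the domestic stock exchange 656.0, new loans extended by domestic banks to foreign borrowers 724.6; capital account: acquisition of foreign patents and trademarks (non-produced assets) 94.4.)

-4427.0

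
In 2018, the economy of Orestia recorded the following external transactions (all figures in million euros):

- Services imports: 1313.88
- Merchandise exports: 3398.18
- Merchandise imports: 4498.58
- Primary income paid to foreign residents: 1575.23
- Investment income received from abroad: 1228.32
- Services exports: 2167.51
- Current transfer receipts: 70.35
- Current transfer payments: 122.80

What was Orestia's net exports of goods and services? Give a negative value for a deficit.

-246.77

Goods balance = 3398.18 - 4498.58 = -1100.40
Services balance = 2167.51 - 1313.88 = 853.63
Trade balance (goods + services) = -1100.40 + 853.63 = -246.77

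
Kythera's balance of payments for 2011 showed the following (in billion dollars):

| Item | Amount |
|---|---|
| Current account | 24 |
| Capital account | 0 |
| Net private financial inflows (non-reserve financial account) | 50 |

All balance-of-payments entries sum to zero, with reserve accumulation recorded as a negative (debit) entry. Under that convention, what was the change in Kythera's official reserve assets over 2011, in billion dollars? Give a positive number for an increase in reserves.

74

Official reserve transactions balance = -(24 + 0 + 50) = -74
An accumulation of reserves is recorded as a debit (negative entry), so the change in the stock of reserves is the negative of that balance.
Change in official reserves = -(-74) = 74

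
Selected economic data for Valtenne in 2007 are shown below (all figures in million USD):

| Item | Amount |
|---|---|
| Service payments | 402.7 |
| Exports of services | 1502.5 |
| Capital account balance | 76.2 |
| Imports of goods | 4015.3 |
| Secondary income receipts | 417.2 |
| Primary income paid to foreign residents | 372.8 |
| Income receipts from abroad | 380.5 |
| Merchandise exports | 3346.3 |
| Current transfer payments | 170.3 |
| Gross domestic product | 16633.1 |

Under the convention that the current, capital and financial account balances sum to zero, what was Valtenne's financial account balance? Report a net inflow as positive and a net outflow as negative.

-761.6

Goods balance = 3346.3 - 4015.3 = -669.0
Services balance = 1502.5 - 402.7 = 1099.8
Trade balance (goods + services) = -669.0 + 1099.8 = 430.8
Net primary income = 380.5 - 372.8 = 7.7
Net secondary income = 417.2 - 170.3 = 246.9
Current account = 430.8 + 7.7 + 246.9 = 685.4
Financial account = -(685.4 + 76.2) = -761.6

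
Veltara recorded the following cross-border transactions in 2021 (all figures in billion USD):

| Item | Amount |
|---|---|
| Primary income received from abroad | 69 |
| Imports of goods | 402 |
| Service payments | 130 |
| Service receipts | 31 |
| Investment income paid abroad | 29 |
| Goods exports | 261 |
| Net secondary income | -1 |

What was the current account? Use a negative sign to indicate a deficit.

-201

Goods balance = 261 - 402 = -141
Services balance = 31 - 130 = -99
Trade balance (goods + services) = -141 + (-99) = -240
Net primary income = 69 - 29 = 40
Net secondary income = -1
Current account = -240 + 40 + (-1) = -201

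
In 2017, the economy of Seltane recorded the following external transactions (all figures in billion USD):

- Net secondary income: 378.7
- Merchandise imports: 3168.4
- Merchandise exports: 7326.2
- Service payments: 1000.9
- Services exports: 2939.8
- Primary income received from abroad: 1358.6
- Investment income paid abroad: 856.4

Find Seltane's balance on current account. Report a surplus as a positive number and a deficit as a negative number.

6977.6

Goods balance = 7326.2 - 3168.4 = 4157.8
Services balance = 2939.8 - 1000.9 = 1938.9
Trade balance (goods + services) = 4157.8 + 1938.9 = 6096.7
Net primary income = 1358.6 - 856.4 = 502.2
Net secondary income = 378.7
Current account = 6096.7 + 502.2 + 378.7 = 6977.6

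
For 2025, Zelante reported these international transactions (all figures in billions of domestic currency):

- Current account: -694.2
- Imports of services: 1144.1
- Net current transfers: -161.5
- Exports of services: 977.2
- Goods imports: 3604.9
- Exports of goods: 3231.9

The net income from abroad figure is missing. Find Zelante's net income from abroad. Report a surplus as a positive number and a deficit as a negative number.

Current account = goods balance + services balance + net primary income + net secondary income
Sum of the known components = -701.4
Net income from abroad = CA - (known components) = -694.2 - (-701.4) = 7.2

7.2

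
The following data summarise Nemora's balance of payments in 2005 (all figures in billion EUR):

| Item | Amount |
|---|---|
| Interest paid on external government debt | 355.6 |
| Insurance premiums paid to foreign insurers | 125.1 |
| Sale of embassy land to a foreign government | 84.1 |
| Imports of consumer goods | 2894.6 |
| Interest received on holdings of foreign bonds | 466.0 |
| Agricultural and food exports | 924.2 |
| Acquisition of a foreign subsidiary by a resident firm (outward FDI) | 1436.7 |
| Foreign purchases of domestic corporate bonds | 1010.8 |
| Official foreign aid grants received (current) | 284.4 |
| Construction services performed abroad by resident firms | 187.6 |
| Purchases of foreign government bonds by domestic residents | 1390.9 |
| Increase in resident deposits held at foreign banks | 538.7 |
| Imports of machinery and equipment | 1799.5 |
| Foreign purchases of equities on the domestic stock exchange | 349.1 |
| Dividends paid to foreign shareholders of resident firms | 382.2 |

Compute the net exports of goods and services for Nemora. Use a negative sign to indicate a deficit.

-3707.4

Goods: 924.2 - 2894.6 - 1799.5 = -3769.9
Services: -125.1 + 187.6 = 62.5
Trade balance = -3769.9 + 62.5 = -3707.4
(Excluded from the trade balance — primary income: interest paid on external government debt 355.6, interest received on holdings of foreign bonds 466.0, dividends paid to foreign shareholders of resident firms 382.2; capital account: sale of embassy land to a foreign government 84.1; financial account: acquisition of a foreign subsidiary by a resident firm (outward FDI) 1436.7, foreign purchases of domestic corporate bonds 1010.8, purchases of foreign government bonds by domestic residents 1390.9, increase in resident deposits held at foreign banks 538.7, foreign purchases of equities on the domestic stock exchange 349.1; secondary income: official foreign aid grants received (current) 284.4.)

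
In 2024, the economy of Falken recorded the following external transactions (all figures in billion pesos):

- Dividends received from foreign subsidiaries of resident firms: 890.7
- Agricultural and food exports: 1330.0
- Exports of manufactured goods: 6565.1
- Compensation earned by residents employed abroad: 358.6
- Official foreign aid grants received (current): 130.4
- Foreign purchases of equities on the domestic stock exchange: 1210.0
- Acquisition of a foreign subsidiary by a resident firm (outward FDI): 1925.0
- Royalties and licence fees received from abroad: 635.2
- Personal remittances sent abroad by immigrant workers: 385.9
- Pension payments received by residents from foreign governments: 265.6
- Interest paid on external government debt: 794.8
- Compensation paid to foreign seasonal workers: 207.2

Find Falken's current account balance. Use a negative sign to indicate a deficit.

Goods: 6565.1 + 1330.0 = 7895.1
Services: 635.2
Primary income: -207.2 + 890.7 + 358.6 - 794.8 = 247.3
Secondary income: 265.6 + 130.4 - 385.9 = 10.1
Current account = 7895.1 + 635.2 + 247.3 + 10.1 = 8787.7
(Excluded from the current account — financial account: foreign purchases of equities on the domestic stock exchange 1210.0, acquisition of a foreign subsidiary by a resident firm (outward FDI) 1925.0.)

8787.7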